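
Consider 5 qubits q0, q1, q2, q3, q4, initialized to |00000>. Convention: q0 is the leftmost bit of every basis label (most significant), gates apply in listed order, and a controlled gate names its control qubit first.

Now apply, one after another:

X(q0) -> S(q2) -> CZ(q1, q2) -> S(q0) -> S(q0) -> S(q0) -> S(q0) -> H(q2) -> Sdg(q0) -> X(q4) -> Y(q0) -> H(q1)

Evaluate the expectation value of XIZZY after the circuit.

The expectation value of XIZZY is 0. Key observation: steps 4-7 multiply out to the identity, so the circuit reduces to the remaining gates.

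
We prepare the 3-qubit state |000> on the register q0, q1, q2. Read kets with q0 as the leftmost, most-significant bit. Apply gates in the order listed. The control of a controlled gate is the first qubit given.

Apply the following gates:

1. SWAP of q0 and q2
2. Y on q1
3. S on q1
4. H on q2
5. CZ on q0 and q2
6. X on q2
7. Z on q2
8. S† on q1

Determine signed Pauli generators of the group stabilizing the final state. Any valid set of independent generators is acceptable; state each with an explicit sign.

The final state is stabilized by the group generated by -IIX, +ZII, -IZI; other independent generating sets are equally valid.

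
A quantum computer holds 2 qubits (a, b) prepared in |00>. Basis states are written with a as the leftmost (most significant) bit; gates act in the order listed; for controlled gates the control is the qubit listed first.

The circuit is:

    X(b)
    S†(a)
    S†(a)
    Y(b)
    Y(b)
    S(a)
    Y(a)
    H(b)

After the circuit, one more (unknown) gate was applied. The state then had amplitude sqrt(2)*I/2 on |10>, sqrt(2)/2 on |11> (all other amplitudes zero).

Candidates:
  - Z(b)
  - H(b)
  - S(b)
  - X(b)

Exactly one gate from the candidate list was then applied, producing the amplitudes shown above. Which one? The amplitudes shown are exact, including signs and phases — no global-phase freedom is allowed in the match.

The applied gate was S(b). Key observation: gates 3-6 undo each other exactly, leaving only the rest of the circuit to track.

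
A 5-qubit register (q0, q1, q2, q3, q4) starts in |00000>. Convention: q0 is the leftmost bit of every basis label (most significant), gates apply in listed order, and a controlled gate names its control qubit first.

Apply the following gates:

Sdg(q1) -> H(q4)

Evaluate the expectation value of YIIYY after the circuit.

The expectation value of YIIYY is 0.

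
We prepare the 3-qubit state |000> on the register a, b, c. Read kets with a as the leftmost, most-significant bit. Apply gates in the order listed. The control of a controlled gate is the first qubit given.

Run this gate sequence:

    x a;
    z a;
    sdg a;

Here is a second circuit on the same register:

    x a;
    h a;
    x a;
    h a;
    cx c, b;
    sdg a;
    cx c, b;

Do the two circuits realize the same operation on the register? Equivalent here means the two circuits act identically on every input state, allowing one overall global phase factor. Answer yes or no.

Yes — the two circuits implement the same unitary up to a global phase.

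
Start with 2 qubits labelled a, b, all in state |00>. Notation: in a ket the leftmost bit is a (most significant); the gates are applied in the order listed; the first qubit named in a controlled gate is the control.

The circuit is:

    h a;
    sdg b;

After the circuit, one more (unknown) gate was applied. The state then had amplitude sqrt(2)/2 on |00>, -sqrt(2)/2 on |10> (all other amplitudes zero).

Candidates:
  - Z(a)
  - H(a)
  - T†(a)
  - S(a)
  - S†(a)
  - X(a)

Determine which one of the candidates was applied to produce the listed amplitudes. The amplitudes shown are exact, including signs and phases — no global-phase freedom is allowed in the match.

The applied gate was Z(a).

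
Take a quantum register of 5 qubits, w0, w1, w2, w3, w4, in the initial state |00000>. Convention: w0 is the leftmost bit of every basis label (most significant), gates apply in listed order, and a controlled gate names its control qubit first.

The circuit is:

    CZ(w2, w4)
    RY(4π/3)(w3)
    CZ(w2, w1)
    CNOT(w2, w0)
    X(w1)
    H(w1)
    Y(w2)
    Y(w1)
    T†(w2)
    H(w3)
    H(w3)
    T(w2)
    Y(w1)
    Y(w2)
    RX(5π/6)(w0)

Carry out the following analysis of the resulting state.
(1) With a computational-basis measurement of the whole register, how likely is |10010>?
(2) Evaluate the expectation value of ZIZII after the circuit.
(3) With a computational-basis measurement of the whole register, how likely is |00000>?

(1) A full measurement returns |10010> with probability 3*sqrt(3)/32 + 3/16.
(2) The observable ZIZII averages to -sqrt(3)/2.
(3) A full measurement returns |00000> with probability 1/16 - sqrt(3)/32.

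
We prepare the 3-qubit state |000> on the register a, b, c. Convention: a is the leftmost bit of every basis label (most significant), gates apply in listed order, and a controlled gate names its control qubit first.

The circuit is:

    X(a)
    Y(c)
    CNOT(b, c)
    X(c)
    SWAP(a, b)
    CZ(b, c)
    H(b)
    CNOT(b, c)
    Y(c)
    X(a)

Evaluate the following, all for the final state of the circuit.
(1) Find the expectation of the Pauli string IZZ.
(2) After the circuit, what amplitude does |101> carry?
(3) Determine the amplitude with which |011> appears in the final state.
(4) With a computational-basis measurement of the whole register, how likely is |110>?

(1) In the final state, IZZ has expectation -1.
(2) The amplitude on |101> is -sqrt(2)/2.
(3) The final state's coefficient on |011> equals 0.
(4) The probability of measuring |110> is 1/2.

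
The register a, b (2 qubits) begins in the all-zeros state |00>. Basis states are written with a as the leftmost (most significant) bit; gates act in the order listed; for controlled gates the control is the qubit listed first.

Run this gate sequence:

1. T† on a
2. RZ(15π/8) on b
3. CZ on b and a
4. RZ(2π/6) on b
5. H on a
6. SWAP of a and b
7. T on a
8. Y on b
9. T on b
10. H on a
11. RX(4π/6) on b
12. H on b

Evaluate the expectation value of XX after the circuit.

In the final state, XX has expectation -sqrt(6)/4.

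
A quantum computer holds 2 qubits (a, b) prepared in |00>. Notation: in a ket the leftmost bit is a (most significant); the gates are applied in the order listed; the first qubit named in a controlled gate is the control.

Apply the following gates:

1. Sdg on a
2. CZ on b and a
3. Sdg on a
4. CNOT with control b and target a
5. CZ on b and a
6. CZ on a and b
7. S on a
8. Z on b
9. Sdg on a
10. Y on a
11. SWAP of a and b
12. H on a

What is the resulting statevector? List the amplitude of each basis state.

After the circuit, the state carries amplitude 0 on |00>, sqrt(2)*I/2 on |01>, 0 on |10>, sqrt(2)*I/2 on |11>.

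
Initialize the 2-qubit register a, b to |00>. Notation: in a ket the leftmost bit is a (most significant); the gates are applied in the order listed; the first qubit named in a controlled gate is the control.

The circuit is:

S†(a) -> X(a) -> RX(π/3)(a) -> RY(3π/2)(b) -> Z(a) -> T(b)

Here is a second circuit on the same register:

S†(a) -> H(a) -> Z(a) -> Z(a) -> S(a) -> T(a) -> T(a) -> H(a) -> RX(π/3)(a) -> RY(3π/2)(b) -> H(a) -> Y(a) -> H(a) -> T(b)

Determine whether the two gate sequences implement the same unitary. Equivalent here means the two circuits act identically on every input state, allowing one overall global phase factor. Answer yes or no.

No, they are not equivalent — no single phase factor reconciles the two unitaries.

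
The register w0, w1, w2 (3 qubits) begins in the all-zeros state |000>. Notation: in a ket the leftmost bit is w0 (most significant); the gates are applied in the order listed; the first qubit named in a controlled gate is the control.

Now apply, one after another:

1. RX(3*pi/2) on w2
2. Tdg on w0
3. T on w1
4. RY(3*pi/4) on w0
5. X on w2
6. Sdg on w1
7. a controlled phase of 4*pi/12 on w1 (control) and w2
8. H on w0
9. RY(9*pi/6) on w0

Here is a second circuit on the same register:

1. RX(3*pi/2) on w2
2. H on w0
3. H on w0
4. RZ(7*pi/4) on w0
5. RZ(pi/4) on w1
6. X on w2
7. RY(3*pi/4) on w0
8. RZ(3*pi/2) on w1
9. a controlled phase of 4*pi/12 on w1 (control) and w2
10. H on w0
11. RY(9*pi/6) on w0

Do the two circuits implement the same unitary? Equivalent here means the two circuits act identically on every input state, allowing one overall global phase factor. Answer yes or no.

Yes, they are equivalent — the unitaries differ by at most a global phase.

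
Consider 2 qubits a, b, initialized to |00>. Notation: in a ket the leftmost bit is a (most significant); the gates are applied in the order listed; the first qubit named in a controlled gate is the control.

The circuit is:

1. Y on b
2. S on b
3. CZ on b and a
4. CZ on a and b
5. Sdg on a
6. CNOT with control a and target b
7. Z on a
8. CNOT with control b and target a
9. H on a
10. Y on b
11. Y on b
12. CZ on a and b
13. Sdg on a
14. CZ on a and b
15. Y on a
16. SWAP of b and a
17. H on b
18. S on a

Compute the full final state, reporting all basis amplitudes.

The resulting statevector has amplitude 0 on |00>, 0 on |01>, 1/2 - I/2 on |10>, -1/2 - I/2 on |11>.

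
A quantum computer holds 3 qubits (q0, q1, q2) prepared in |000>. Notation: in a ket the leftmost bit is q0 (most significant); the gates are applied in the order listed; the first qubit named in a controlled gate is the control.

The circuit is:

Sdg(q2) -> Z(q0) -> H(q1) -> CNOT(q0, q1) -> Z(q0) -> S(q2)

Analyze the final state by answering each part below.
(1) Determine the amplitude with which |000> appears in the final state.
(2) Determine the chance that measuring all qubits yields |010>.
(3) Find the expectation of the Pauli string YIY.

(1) The amplitude on |000> is sqrt(2)/2.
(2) A full measurement returns |010> with probability 1/2.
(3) The expectation value of YIY is 0.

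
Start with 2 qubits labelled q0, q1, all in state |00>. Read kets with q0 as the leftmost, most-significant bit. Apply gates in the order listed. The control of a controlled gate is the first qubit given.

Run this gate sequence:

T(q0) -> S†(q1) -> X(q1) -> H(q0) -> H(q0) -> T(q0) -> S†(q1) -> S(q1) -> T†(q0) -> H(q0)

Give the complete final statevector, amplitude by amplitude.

The final amplitudes are 0 on |00>, sqrt(2)/2 on |01>, 0 on |10>, sqrt(2)/2 on |11>. Key observation: steps 5-10 multiply out to the identity, so the circuit reduces to the remaining gates.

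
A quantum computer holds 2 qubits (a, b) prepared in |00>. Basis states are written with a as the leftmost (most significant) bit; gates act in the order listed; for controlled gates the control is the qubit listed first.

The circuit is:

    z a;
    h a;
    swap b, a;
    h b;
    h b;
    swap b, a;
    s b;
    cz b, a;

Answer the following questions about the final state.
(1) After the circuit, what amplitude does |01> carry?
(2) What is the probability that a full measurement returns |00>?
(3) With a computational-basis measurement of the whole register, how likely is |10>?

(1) The amplitude on |01> is 0. Key observation: the block from step 3 through step 6 cancels to the identity and can be dropped.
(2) The probability of measuring |00> is 1/2.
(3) A full measurement returns |10> with probability 1/2.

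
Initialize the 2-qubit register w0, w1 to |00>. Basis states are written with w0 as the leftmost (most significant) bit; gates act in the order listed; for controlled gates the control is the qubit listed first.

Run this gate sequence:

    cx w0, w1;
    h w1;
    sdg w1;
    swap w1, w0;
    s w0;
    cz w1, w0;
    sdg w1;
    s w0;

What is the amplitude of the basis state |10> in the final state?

|10> carries amplitude sqrt(2)*I/2 in the final state.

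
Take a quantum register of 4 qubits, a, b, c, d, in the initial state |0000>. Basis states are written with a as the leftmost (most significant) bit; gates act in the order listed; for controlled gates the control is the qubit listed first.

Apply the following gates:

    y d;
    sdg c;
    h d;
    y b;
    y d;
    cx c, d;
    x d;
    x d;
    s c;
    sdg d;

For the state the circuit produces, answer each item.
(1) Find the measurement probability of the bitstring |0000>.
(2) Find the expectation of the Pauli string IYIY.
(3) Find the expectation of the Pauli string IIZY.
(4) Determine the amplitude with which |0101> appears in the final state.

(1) Outcome |0000> occurs with probability 0.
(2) In the final state, IYIY has expectation 0.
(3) The observable IIZY averages to -1.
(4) The amplitude on |0101> is -sqrt(2)/2.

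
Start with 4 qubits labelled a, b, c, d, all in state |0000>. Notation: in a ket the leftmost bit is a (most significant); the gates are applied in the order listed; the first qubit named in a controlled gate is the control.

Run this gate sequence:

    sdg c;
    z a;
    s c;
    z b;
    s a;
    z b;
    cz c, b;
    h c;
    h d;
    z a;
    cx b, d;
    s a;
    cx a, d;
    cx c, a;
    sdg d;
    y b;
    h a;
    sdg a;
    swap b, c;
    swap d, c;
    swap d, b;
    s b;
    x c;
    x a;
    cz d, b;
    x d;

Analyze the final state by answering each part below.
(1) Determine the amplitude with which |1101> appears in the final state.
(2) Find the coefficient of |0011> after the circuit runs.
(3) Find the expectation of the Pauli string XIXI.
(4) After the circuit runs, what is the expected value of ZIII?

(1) |1101> carries amplitude sqrt(2)*I/4 in the final state.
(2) The final state's coefficient on |0011> equals 0.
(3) The expectation value of XIXI is 0.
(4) The observable ZIII averages to 0.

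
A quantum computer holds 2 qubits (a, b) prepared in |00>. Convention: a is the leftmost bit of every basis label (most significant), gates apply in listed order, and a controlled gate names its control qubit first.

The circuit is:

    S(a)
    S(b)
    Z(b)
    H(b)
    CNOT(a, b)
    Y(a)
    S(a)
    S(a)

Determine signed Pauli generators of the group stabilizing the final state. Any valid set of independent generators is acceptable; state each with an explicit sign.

The stabilizer group can be generated by +IX, -ZI, among other valid generating sets.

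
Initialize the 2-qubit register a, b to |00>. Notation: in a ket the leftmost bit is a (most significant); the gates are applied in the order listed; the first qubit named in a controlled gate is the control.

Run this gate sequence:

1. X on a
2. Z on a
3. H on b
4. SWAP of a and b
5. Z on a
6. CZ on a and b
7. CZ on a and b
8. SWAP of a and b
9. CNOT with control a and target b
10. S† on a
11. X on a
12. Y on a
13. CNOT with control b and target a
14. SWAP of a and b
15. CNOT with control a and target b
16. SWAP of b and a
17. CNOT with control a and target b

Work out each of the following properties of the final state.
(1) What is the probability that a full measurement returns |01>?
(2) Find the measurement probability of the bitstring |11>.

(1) Outcome |01> occurs with probability 0.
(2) The probability of measuring |11> is 1/2.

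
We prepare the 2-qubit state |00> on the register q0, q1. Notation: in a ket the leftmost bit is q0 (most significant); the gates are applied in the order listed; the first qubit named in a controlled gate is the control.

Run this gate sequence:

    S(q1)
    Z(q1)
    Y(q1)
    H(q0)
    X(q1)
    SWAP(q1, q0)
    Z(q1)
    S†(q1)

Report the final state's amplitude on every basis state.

The final amplitudes are sqrt(2)*I/2 on |00>, -sqrt(2)/2 on |01>, 0 on |10>, 0 on |11>.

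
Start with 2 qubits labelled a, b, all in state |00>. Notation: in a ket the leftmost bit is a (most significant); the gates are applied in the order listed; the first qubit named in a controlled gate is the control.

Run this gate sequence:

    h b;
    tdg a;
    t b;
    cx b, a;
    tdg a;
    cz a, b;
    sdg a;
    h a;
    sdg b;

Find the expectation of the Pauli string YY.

In the final state, YY has expectation 1.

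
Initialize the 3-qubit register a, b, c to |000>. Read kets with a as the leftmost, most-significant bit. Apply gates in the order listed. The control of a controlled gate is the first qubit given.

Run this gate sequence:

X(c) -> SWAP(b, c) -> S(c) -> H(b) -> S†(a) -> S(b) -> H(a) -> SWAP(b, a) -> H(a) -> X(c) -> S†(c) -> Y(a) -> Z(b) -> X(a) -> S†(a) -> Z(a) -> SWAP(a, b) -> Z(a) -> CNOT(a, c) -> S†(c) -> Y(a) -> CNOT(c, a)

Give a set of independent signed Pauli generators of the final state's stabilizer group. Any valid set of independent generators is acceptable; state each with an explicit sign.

The final state is stabilized by the group generated by +IXI, +IIY, +ZII; other independent generating sets are equally valid.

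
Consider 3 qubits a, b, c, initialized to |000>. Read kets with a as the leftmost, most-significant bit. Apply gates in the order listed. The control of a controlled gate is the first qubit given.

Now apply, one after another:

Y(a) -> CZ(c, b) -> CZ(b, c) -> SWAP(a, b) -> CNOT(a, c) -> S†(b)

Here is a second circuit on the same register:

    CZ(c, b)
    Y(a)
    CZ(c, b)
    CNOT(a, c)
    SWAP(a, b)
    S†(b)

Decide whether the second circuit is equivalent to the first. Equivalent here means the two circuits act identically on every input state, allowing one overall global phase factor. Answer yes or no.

No — the two circuits implement different unitaries, even allowing a global phase.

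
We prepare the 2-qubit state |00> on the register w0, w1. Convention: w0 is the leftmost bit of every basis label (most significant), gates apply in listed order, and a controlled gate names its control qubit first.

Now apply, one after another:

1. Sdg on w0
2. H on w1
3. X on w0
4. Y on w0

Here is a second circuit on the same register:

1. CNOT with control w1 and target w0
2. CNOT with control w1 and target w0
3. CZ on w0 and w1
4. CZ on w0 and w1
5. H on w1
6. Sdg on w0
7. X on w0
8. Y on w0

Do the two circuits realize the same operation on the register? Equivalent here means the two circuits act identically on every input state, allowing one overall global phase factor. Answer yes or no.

Yes: on every input state the two circuits agree up to one overall phase factor.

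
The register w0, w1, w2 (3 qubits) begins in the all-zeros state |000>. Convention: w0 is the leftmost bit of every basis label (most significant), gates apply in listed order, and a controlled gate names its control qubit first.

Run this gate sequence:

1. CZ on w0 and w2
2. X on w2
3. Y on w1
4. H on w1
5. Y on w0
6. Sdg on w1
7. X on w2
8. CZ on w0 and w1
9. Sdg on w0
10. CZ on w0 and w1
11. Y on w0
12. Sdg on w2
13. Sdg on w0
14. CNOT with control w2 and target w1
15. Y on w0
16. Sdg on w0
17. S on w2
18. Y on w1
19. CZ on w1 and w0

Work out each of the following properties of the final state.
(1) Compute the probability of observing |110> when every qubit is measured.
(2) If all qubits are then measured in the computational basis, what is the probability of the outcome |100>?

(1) Outcome |110> occurs with probability 1/2.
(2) Outcome |100> occurs with probability 1/2.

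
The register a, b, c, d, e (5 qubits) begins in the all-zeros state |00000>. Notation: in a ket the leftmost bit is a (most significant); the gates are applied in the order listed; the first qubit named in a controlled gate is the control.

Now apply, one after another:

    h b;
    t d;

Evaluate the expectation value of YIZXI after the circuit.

The expectation value of YIZXI is 0.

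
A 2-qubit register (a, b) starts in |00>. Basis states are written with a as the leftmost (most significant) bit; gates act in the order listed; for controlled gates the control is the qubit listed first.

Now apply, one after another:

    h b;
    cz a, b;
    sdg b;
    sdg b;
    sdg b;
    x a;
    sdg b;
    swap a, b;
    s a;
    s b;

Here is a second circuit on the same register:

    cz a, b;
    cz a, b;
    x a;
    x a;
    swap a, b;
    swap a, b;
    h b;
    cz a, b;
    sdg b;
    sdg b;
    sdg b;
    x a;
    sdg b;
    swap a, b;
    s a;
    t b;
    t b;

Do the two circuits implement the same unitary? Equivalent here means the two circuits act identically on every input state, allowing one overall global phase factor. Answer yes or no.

Yes: on every input state the two circuits agree up to one overall phase factor.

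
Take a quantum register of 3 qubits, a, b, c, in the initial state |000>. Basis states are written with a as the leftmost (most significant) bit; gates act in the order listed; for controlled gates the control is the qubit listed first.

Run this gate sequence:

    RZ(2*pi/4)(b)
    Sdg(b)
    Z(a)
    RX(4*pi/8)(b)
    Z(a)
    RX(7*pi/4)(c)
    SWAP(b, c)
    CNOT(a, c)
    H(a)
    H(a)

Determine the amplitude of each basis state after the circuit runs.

The resulting statevector has amplitude sqrt(2*sqrt(2) + 4)*exp(3*I*pi/4)/4 on |000>, sqrt(2*sqrt(2) + 4)*exp(I*pi/4)/4 on |001>, -sqrt(4 - 2*sqrt(2))*exp(I*pi/4)/4 on |010>, sqrt(4 - 2*sqrt(2))*exp(3*I*pi/4)/4 on |011>, 0 on |100>, 0 on |101>, 0 on |110>, 0 on |111>. Key observation: steps 9-10 multiply out to the identity, so the circuit reduces to the remaining gates.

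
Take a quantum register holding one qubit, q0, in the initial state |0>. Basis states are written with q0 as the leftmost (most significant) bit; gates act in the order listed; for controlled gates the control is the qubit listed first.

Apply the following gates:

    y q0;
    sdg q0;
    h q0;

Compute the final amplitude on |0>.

The amplitude on |0> is sqrt(2)/2.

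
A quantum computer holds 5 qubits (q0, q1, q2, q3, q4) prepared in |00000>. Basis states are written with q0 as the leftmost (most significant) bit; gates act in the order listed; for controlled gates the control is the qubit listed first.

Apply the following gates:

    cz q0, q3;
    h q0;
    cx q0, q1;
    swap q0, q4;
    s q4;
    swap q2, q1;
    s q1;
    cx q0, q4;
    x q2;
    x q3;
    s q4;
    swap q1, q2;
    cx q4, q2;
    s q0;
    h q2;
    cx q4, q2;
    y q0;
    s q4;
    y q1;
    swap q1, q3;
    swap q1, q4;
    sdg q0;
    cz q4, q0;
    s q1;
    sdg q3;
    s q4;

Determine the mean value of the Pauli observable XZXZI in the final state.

The observable XZXZI averages to 0.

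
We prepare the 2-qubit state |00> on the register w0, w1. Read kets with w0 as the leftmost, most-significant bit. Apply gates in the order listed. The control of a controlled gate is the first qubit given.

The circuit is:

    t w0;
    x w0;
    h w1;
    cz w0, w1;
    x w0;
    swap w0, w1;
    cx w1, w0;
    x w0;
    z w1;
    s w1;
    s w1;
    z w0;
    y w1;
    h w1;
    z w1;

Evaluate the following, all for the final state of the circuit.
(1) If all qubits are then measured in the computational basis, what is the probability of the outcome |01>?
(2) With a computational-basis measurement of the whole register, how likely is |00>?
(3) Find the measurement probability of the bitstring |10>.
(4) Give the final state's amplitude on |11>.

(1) A full measurement returns |01> with probability 1/4.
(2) A full measurement returns |00> with probability 1/4.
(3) Outcome |10> occurs with probability 1/4.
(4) |11> carries amplitude -I/2 in the final state.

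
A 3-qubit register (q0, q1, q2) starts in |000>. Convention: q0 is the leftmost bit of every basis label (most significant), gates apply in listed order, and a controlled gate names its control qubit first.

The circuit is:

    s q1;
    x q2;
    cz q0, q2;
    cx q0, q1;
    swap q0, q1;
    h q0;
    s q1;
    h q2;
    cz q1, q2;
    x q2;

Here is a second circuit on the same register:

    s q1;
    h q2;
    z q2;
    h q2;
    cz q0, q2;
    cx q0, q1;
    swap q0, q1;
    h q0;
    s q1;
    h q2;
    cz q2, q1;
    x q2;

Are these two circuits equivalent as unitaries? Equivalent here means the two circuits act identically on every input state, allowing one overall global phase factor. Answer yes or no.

Yes — the two circuits implement the same unitary up to a global phase.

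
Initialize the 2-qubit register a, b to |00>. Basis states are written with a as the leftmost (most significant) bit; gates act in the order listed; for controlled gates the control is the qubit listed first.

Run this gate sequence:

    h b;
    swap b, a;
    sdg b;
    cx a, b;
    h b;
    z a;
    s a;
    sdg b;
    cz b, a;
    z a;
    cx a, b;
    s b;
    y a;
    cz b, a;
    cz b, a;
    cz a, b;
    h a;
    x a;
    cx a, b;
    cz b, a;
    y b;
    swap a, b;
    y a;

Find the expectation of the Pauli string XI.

The expectation value of XI is -1.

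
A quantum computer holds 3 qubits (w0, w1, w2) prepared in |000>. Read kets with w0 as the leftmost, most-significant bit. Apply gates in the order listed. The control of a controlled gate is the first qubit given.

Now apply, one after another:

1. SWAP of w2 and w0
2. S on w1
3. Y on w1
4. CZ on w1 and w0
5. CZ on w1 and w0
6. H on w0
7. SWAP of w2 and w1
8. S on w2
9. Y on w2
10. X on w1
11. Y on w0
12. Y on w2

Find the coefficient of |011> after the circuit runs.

The amplitude on |011> is sqrt(2)*I/2. Key observation: the block from step 4 through step 5 cancels to the identity and can be dropped.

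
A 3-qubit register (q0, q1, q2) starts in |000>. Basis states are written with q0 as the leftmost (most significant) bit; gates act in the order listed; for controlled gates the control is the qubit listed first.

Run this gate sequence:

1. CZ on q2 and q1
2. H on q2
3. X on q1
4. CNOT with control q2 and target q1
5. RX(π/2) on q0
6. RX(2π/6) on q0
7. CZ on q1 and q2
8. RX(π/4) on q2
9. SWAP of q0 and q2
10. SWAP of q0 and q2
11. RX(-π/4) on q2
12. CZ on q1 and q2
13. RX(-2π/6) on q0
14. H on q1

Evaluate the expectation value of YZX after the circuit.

The observable YZX averages to -1. Key observation: steps 6-13 multiply out to the identity, so the circuit reduces to the remaining gates.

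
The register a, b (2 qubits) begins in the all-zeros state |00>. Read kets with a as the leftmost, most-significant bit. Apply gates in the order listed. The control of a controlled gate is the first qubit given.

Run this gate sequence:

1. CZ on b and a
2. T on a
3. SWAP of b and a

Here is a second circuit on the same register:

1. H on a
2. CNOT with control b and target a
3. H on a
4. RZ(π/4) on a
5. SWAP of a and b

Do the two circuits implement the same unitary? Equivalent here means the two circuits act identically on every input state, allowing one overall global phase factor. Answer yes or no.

Yes, they are equivalent — the unitaries differ by at most a global phase.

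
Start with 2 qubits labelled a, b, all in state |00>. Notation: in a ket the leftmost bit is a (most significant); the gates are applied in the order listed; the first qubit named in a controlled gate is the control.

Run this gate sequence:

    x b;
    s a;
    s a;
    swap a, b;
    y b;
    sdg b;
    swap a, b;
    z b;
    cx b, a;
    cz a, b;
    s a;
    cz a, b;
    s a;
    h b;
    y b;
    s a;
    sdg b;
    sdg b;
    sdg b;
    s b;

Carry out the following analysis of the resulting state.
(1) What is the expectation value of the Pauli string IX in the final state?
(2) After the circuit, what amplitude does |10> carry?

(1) The observable IX averages to -1.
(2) |10> carries amplitude 0 in the final state.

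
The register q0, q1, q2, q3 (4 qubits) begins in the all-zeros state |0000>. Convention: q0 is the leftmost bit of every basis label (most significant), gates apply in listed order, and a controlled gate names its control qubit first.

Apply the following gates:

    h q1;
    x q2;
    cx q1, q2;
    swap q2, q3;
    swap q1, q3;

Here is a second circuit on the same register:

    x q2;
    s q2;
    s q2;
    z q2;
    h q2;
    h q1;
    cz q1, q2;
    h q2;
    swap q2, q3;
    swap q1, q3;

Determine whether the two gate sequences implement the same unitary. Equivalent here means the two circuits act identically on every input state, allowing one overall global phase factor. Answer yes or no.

Yes: on every input state the two circuits agree up to one overall phase factor.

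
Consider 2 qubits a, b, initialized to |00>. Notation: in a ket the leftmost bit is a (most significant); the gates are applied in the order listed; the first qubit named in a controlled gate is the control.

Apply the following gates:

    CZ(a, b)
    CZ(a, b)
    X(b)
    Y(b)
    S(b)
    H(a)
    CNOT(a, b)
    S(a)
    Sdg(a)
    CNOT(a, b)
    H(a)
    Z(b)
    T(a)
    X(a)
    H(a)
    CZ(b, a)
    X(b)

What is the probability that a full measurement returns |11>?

Outcome |11> occurs with probability 1/2. Key observation: the block from step 6 through step 11 cancels to the identity and can be dropped.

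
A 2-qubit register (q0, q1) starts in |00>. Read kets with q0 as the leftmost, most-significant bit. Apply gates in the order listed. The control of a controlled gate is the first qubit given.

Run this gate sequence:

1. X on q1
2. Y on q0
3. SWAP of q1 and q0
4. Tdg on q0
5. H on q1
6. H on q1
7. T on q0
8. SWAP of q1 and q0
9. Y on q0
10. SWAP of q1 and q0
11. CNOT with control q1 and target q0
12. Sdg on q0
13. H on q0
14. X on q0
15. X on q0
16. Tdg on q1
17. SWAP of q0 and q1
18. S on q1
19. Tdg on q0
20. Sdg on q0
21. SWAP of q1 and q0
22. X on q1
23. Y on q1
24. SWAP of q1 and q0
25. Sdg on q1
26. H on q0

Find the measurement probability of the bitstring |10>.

Outcome |10> occurs with probability 1/4. Key observation: steps 2-9 multiply out to the identity, so the circuit reduces to the remaining gates.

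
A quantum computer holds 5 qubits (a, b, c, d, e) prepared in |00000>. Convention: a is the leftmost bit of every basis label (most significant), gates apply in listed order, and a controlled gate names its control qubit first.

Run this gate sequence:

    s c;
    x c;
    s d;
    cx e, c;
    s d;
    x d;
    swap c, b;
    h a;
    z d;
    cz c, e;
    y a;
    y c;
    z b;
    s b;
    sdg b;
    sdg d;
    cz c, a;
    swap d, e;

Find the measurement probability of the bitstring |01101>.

A full measurement returns |01101> with probability 1/2.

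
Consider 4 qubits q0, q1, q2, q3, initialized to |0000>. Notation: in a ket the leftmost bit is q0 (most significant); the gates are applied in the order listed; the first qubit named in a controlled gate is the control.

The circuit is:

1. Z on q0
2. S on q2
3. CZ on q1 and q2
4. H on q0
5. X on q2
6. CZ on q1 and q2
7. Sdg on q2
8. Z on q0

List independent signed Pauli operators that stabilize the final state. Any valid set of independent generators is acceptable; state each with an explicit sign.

The final state is stabilized by the group generated by -XIII, +IZII, -IIZI, +IIIZ; other independent generating sets are equally valid.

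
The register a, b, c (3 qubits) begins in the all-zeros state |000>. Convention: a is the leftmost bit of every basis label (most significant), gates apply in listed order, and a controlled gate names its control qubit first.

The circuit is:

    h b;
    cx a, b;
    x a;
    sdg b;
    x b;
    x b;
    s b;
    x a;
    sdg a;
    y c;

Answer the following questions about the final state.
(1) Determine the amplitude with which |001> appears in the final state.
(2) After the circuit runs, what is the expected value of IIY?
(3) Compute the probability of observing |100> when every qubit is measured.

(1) The final state's coefficient on |001> equals sqrt(2)*I/2. Key observation: the block from step 3 through step 8 cancels to the identity and can be dropped.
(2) The expectation value of IIY is 0.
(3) A full measurement returns |100> with probability 0.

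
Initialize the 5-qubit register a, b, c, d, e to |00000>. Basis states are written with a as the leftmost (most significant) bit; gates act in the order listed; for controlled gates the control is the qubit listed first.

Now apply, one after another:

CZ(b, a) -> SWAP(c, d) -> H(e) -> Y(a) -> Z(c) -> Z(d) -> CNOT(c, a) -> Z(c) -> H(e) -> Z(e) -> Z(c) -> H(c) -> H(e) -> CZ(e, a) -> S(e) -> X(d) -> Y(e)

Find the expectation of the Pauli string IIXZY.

The observable IIXZY averages to 1.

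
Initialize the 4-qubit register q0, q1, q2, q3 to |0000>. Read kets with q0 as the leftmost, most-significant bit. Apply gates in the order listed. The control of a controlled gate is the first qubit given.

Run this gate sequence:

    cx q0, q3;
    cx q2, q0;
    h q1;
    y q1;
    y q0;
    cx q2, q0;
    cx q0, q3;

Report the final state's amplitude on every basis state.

The resulting statevector has amplitude sqrt(2)/2 on |1001>, -sqrt(2)/2 on |1101>, and 0 on every other basis state.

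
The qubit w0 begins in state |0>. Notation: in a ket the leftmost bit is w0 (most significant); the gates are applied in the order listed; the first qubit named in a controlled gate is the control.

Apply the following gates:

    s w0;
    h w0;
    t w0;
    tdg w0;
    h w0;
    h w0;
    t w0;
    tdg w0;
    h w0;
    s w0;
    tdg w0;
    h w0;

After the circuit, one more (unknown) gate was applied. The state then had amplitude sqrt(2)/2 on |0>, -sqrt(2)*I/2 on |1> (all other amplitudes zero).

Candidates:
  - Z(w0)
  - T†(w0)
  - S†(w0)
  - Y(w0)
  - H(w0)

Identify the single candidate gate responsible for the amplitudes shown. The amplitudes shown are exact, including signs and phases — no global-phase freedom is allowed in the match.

The unique candidate consistent with the amplitudes is S†(w0).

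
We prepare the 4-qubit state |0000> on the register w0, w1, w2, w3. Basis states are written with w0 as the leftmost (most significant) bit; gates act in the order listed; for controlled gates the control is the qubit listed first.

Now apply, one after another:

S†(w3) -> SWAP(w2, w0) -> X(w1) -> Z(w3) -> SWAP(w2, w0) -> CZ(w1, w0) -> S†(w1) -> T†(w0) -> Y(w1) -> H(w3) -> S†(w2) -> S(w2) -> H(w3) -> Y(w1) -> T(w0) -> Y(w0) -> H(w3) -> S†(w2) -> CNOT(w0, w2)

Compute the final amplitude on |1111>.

The final state's coefficient on |1111> equals sqrt(2)/2.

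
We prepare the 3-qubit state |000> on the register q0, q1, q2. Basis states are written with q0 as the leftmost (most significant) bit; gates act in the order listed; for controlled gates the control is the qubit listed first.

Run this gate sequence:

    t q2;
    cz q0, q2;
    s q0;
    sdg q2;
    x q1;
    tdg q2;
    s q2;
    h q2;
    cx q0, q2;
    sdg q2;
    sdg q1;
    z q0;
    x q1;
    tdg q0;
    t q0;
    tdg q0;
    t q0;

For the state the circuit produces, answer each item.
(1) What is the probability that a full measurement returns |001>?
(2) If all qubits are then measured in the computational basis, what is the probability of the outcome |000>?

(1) Outcome |001> occurs with probability 1/2.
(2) The probability of measuring |000> is 1/2.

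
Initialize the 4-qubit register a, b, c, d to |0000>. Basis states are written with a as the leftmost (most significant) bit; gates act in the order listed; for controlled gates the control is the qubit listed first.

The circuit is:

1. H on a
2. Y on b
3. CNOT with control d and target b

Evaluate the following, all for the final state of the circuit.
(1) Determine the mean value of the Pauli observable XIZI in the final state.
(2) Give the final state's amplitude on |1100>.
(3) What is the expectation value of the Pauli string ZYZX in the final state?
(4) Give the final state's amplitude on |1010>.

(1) The expectation value of XIZI is 1.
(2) |1100> carries amplitude sqrt(2)*I/2 in the final state.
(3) The expectation value of ZYZX is 0.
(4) The final state's coefficient on |1010> equals 0.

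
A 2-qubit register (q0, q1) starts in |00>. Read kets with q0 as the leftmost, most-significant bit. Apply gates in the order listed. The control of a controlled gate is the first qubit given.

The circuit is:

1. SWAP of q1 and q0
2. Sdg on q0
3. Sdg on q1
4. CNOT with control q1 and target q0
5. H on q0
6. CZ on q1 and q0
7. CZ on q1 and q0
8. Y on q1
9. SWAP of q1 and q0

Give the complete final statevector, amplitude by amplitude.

After the circuit, the state carries amplitude 0 on |00>, 0 on |01>, sqrt(2)*I/2 on |10>, sqrt(2)*I/2 on |11>.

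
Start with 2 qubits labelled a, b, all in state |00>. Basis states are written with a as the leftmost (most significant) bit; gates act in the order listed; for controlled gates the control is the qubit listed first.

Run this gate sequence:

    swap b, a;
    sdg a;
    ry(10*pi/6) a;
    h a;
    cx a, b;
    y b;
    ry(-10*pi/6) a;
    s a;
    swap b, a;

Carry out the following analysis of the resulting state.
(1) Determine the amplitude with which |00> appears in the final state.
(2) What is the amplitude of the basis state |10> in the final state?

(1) |00> carries amplitude I*(sqrt(2) + sqrt(6))/8 in the final state.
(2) |10> carries amplitude I*(-sqrt(6) + 3*sqrt(2))/8 in the final state.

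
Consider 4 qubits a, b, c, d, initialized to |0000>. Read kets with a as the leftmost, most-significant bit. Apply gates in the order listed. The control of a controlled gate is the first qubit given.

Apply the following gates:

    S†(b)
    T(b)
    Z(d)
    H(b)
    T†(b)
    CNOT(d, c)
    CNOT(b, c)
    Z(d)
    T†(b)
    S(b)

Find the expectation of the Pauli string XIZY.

The observable XIZY averages to 0.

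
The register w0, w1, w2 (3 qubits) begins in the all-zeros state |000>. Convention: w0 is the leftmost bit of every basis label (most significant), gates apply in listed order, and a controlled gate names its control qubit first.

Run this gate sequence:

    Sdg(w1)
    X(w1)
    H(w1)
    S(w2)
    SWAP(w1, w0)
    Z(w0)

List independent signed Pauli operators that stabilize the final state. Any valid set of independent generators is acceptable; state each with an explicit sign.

The final state is stabilized by the group generated by +XII, +IZI, +IIZ; other independent generating sets are equally valid.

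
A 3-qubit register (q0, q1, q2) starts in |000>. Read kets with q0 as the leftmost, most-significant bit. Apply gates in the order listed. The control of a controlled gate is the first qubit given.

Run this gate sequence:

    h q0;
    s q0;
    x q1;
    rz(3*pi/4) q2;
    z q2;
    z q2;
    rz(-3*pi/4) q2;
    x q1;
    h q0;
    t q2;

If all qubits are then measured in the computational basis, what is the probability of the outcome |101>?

The probability of measuring |101> is 0. Key observation: gates 3-8 undo each other exactly, leaving only the rest of the circuit to track.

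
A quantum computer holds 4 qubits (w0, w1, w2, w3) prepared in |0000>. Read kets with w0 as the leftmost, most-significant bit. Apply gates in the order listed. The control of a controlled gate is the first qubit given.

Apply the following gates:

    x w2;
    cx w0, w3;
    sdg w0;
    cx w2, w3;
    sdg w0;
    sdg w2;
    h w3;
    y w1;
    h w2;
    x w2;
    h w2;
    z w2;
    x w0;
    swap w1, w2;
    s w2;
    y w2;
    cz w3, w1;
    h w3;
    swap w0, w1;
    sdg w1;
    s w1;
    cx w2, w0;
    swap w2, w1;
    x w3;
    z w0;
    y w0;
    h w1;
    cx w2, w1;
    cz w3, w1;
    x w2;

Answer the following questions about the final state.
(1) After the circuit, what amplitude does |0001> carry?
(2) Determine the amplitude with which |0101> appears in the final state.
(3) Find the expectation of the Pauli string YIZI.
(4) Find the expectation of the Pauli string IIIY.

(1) |0001> carries amplitude sqrt(2)*I/2 in the final state.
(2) The final state's coefficient on |0101> equals -sqrt(2)*I/2.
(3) The expectation value of YIZI is 0.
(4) In the final state, IIIY has expectation 0.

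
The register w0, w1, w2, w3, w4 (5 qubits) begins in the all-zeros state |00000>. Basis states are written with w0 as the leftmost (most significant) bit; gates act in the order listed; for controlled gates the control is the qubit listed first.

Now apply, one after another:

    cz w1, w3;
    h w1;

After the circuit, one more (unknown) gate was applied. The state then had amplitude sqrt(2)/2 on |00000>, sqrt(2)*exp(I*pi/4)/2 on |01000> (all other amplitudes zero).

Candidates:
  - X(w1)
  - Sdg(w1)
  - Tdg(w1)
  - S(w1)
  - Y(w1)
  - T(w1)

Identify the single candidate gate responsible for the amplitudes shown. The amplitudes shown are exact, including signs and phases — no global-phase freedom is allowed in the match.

The applied gate was T(w1).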